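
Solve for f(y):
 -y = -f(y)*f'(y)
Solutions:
 f(y) = -sqrt(C1 + y^2)
 f(y) = sqrt(C1 + y^2)


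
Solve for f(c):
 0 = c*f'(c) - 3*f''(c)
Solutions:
 f(c) = C1 + C2*erfi(sqrt(6)*c/6)


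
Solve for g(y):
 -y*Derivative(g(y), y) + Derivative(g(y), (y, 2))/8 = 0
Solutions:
 g(y) = C1 + C2*erfi(2*y)


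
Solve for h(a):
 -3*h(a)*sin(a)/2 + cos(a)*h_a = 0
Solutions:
 h(a) = C1/cos(a)^(3/2)


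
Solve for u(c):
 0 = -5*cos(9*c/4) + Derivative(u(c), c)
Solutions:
 u(c) = C1 + 20*sin(9*c/4)/9


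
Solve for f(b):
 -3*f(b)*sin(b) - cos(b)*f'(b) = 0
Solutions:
 f(b) = C1*cos(b)^3


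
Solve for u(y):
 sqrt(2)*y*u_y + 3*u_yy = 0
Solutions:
 u(y) = C1 + C2*erf(2^(3/4)*sqrt(3)*y/6)


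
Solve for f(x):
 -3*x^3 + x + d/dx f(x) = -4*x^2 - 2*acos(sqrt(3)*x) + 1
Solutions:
 f(x) = C1 + 3*x^4/4 - 4*x^3/3 - x^2/2 - 2*x*acos(sqrt(3)*x) + x + 2*sqrt(3)*sqrt(1 - 3*x^2)/3


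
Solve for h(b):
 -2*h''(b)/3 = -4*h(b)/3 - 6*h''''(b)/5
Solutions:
 h(b) = (C1*sin(10^(1/4)*sqrt(3)*b*sin(atan(sqrt(335)/5)/2)/3) + C2*cos(10^(1/4)*sqrt(3)*b*sin(atan(sqrt(335)/5)/2)/3))*exp(-10^(1/4)*sqrt(3)*b*cos(atan(sqrt(335)/5)/2)/3) + (C3*sin(10^(1/4)*sqrt(3)*b*sin(atan(sqrt(335)/5)/2)/3) + C4*cos(10^(1/4)*sqrt(3)*b*sin(atan(sqrt(335)/5)/2)/3))*exp(10^(1/4)*sqrt(3)*b*cos(atan(sqrt(335)/5)/2)/3)


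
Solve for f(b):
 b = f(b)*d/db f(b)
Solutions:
 f(b) = -sqrt(C1 + b^2)
 f(b) = sqrt(C1 + b^2)


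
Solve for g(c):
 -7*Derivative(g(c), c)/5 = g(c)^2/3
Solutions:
 g(c) = 21/(C1 + 5*c)


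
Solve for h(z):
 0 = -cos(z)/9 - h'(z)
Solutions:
 h(z) = C1 - sin(z)/9


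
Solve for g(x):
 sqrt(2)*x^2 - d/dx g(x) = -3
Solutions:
 g(x) = C1 + sqrt(2)*x^3/3 + 3*x


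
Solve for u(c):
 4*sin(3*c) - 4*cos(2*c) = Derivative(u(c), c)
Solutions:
 u(c) = C1 - 2*sin(2*c) - 4*cos(3*c)/3


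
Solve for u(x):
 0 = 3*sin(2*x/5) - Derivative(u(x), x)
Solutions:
 u(x) = C1 - 15*cos(2*x/5)/2


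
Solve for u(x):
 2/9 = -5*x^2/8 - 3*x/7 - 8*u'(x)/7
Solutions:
 u(x) = C1 - 35*x^3/192 - 3*x^2/16 - 7*x/36


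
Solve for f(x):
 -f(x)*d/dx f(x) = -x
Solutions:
 f(x) = -sqrt(C1 + x^2)
 f(x) = sqrt(C1 + x^2)


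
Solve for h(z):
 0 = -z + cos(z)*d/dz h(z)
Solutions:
 h(z) = C1 + Integral(z/cos(z), z)


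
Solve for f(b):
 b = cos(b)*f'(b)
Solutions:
 f(b) = C1 + Integral(b/cos(b), b)


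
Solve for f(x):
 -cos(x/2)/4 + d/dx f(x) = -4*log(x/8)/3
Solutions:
 f(x) = C1 - 4*x*log(x)/3 + 4*x/3 + 4*x*log(2) + sin(x/2)/2


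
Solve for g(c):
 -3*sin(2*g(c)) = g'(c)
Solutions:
 g(c) = pi - acos((-C1 - exp(12*c))/(C1 - exp(12*c)))/2
 g(c) = acos((-C1 - exp(12*c))/(C1 - exp(12*c)))/2


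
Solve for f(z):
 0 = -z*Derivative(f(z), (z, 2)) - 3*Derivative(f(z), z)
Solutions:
 f(z) = C1 + C2/z^2


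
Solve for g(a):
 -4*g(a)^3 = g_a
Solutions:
 g(a) = -sqrt(2)*sqrt(-1/(C1 - 4*a))/2
 g(a) = sqrt(2)*sqrt(-1/(C1 - 4*a))/2


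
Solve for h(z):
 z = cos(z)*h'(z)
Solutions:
 h(z) = C1 + Integral(z/cos(z), z)


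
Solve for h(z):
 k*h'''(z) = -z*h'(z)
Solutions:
 h(z) = C1 + Integral(C2*airyai(z*(-1/k)^(1/3)) + C3*airybi(z*(-1/k)^(1/3)), z)


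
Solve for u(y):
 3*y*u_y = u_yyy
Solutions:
 u(y) = C1 + Integral(C2*airyai(3^(1/3)*y) + C3*airybi(3^(1/3)*y), y)


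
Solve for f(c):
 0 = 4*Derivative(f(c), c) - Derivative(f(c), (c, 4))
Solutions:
 f(c) = C1 + C4*exp(2^(2/3)*c) + (C2*sin(2^(2/3)*sqrt(3)*c/2) + C3*cos(2^(2/3)*sqrt(3)*c/2))*exp(-2^(2/3)*c/2)


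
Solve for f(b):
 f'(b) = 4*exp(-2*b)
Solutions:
 f(b) = C1 - 2*exp(-2*b)


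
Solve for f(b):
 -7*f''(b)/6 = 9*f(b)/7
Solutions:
 f(b) = C1*sin(3*sqrt(6)*b/7) + C2*cos(3*sqrt(6)*b/7)


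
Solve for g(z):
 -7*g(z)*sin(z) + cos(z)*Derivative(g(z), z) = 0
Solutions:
 g(z) = C1/cos(z)^7


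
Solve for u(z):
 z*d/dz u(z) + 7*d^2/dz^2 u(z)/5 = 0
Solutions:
 u(z) = C1 + C2*erf(sqrt(70)*z/14)


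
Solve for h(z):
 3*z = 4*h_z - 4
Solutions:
 h(z) = C1 + 3*z^2/8 + z


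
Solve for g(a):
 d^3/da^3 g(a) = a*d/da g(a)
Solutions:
 g(a) = C1 + Integral(C2*airyai(a) + C3*airybi(a), a)


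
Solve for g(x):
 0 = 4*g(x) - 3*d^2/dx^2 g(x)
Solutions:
 g(x) = C1*exp(-2*sqrt(3)*x/3) + C2*exp(2*sqrt(3)*x/3)


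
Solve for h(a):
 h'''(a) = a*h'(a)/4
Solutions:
 h(a) = C1 + Integral(C2*airyai(2^(1/3)*a/2) + C3*airybi(2^(1/3)*a/2), a)


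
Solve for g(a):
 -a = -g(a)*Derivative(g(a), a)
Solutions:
 g(a) = -sqrt(C1 + a^2)
 g(a) = sqrt(C1 + a^2)


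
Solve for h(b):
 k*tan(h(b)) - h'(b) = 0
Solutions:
 h(b) = pi - asin(C1*exp(b*k))
 h(b) = asin(C1*exp(b*k))


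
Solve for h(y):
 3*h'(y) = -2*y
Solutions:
 h(y) = C1 - y^2/3


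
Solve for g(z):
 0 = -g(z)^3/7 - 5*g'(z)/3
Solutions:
 g(z) = -sqrt(70)*sqrt(-1/(C1 - 3*z))/2
 g(z) = sqrt(70)*sqrt(-1/(C1 - 3*z))/2


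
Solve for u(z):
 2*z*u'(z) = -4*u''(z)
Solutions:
 u(z) = C1 + C2*erf(z/2)


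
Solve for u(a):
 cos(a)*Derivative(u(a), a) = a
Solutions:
 u(a) = C1 + Integral(a/cos(a), a)


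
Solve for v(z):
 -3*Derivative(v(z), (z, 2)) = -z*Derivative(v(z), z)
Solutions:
 v(z) = C1 + C2*erfi(sqrt(6)*z/6)


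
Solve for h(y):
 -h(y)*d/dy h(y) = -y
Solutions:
 h(y) = -sqrt(C1 + y^2)
 h(y) = sqrt(C1 + y^2)


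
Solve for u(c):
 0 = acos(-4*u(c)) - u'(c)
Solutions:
 Integral(1/acos(-4*_y), (_y, u(c))) = C1 + c


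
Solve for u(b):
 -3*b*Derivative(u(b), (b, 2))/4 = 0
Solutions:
 u(b) = C1 + C2*b


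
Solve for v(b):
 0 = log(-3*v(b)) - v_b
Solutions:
 -Integral(1/(log(-_y) + log(3)), (_y, v(b))) = C1 - b


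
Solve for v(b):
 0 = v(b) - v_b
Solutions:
 v(b) = C1*exp(b)


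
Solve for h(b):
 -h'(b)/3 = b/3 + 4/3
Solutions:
 h(b) = C1 - b^2/2 - 4*b


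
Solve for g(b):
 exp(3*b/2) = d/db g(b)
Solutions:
 g(b) = C1 + 2*exp(3*b/2)/3


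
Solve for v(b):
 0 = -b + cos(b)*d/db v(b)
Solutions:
 v(b) = C1 + Integral(b/cos(b), b)


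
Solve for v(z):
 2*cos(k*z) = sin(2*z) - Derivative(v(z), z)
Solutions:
 v(z) = C1 - cos(2*z)/2 - 2*sin(k*z)/k


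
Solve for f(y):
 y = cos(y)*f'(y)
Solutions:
 f(y) = C1 + Integral(y/cos(y), y)


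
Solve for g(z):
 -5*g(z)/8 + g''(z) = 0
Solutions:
 g(z) = C1*exp(-sqrt(10)*z/4) + C2*exp(sqrt(10)*z/4)


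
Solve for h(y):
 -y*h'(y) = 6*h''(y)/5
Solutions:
 h(y) = C1 + C2*erf(sqrt(15)*y/6)


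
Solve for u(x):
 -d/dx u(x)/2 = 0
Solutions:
 u(x) = C1


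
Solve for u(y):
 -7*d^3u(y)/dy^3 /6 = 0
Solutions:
 u(y) = C1 + C2*y + C3*y^2


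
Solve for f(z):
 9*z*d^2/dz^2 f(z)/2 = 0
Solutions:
 f(z) = C1 + C2*z


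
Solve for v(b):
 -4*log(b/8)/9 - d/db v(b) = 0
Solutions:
 v(b) = C1 - 4*b*log(b)/9 + 4*b/9 + 4*b*log(2)/3


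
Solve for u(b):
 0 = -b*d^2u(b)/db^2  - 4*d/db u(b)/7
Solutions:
 u(b) = C1 + C2*b^(3/7)


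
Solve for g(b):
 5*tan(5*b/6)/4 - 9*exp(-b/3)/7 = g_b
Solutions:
 g(b) = C1 + 3*log(tan(5*b/6)^2 + 1)/4 + 27*exp(-b/3)/7


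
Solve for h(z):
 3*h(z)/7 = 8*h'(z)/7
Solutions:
 h(z) = C1*exp(3*z/8)


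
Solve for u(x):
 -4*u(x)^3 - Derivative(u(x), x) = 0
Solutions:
 u(x) = -sqrt(2)*sqrt(-1/(C1 - 4*x))/2
 u(x) = sqrt(2)*sqrt(-1/(C1 - 4*x))/2


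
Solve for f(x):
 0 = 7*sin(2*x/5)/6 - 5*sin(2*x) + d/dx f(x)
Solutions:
 f(x) = C1 + 35*cos(2*x/5)/12 - 5*cos(2*x)/2


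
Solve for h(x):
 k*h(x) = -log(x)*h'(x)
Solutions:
 h(x) = C1*exp(-k*li(x))


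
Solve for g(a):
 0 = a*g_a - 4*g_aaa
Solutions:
 g(a) = C1 + Integral(C2*airyai(2^(1/3)*a/2) + C3*airybi(2^(1/3)*a/2), a)


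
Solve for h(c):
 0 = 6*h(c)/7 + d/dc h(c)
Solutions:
 h(c) = C1*exp(-6*c/7)


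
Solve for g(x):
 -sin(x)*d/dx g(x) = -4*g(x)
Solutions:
 g(x) = C1*(cos(x)^2 - 2*cos(x) + 1)/(cos(x)^2 + 2*cos(x) + 1)


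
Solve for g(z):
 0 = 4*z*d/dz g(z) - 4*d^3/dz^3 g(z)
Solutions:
 g(z) = C1 + Integral(C2*airyai(z) + C3*airybi(z), z)


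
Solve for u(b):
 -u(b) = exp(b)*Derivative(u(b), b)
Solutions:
 u(b) = C1*exp(exp(-b))


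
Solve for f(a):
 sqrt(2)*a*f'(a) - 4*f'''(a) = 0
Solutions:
 f(a) = C1 + Integral(C2*airyai(sqrt(2)*a/2) + C3*airybi(sqrt(2)*a/2), a)


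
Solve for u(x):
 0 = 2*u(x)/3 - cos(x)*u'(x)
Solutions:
 u(x) = C1*(sin(x) + 1)^(1/3)/(sin(x) - 1)^(1/3)


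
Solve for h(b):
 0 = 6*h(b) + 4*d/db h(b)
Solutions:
 h(b) = C1*exp(-3*b/2)


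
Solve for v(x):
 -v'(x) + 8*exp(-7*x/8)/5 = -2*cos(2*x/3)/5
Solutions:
 v(x) = C1 + 3*sin(2*x/3)/5 - 64*exp(-7*x/8)/35


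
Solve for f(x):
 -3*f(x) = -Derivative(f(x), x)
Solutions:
 f(x) = C1*exp(3*x)


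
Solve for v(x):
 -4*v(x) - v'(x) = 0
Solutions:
 v(x) = C1*exp(-4*x)


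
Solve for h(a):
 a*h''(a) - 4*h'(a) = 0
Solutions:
 h(a) = C1 + C2*a^5


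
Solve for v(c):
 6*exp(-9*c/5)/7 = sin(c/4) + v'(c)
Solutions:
 v(c) = C1 + 4*cos(c/4) - 10*exp(-9*c/5)/21


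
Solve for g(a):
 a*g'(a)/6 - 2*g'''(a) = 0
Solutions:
 g(a) = C1 + Integral(C2*airyai(18^(1/3)*a/6) + C3*airybi(18^(1/3)*a/6), a)


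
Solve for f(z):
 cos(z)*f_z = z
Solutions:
 f(z) = C1 + Integral(z/cos(z), z)


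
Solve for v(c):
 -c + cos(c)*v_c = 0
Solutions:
 v(c) = C1 + Integral(c/cos(c), c)


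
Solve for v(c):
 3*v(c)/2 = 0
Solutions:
 v(c) = 0


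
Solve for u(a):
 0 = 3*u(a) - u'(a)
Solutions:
 u(a) = C1*exp(3*a)


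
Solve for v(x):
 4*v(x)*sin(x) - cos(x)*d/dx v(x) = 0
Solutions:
 v(x) = C1/cos(x)^4


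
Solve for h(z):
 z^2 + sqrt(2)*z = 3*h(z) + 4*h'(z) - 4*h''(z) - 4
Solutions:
 h(z) = C1*exp(-z/2) + C2*exp(3*z/2) + z^2/3 - 8*z/9 + sqrt(2)*z/3 - 4*sqrt(2)/9 + 92/27


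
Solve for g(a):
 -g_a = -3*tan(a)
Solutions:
 g(a) = C1 - 3*log(cos(a))


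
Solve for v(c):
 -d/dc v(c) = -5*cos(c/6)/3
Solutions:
 v(c) = C1 + 10*sin(c/6)


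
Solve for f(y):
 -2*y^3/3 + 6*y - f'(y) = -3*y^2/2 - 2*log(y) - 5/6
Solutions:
 f(y) = C1 - y^4/6 + y^3/2 + 3*y^2 + 2*y*log(y) - 7*y/6


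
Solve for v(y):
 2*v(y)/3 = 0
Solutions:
 v(y) = 0


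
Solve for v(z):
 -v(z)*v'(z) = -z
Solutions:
 v(z) = -sqrt(C1 + z^2)
 v(z) = sqrt(C1 + z^2)


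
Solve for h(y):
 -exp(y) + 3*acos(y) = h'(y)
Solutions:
 h(y) = C1 + 3*y*acos(y) - 3*sqrt(1 - y^2) - exp(y)


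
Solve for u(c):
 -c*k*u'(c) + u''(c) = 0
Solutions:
 u(c) = Piecewise((-sqrt(2)*sqrt(pi)*C1*erf(sqrt(2)*c*sqrt(-k)/2)/(2*sqrt(-k)) - C2, (k > 0) | (k < 0)), (-C1*c - C2, True))


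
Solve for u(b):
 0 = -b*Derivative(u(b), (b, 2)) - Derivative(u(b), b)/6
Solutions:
 u(b) = C1 + C2*b^(5/6)


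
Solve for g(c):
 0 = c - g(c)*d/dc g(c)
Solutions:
 g(c) = -sqrt(C1 + c^2)
 g(c) = sqrt(C1 + c^2)


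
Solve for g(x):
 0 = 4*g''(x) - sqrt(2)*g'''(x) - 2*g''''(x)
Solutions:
 g(x) = C1 + C2*x + C3*exp(x*(-sqrt(2) + sqrt(34))/4) + C4*exp(-x*(sqrt(2) + sqrt(34))/4)


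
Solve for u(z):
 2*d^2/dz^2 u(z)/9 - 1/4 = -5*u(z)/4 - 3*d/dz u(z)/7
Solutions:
 u(z) = (C1*sin(3*sqrt(409)*z/28) + C2*cos(3*sqrt(409)*z/28))*exp(-27*z/28) + 1/5


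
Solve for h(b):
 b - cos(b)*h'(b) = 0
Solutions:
 h(b) = C1 + Integral(b/cos(b), b)


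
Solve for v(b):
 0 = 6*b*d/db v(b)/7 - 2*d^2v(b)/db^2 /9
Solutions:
 v(b) = C1 + C2*erfi(3*sqrt(42)*b/14)


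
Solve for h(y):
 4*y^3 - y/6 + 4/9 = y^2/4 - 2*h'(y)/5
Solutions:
 h(y) = C1 - 5*y^4/2 + 5*y^3/24 + 5*y^2/24 - 10*y/9


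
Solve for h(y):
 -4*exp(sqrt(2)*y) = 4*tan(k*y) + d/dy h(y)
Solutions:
 h(y) = C1 - 4*Piecewise((-log(cos(k*y))/k, Ne(k, 0)), (0, True)) - 2*sqrt(2)*exp(sqrt(2)*y)


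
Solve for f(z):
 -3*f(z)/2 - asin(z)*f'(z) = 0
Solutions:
 f(z) = C1*exp(-3*Integral(1/asin(z), z)/2)


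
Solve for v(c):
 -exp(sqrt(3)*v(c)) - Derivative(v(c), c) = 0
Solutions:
 v(c) = sqrt(3)*(2*log(1/(C1 + c)) - log(3))/6


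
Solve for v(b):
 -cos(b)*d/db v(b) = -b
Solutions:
 v(b) = C1 + Integral(b/cos(b), b)


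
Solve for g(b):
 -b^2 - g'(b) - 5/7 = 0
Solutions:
 g(b) = C1 - b^3/3 - 5*b/7


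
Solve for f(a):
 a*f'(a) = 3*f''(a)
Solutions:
 f(a) = C1 + C2*erfi(sqrt(6)*a/6)


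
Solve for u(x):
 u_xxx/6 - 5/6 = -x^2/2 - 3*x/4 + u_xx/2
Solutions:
 u(x) = C1 + C2*x + C3*exp(3*x) + x^4/12 + 13*x^3/36 - 17*x^2/36


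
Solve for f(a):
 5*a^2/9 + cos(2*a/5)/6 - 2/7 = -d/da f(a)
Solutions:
 f(a) = C1 - 5*a^3/27 + 2*a/7 - 5*sin(2*a/5)/12


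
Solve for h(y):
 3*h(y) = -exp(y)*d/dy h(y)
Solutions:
 h(y) = C1*exp(3*exp(-y))


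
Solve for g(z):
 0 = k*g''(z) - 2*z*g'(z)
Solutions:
 g(z) = C1 + C2*erf(z*sqrt(-1/k))/sqrt(-1/k)


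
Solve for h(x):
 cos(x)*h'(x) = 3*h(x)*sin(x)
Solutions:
 h(x) = C1/cos(x)^3


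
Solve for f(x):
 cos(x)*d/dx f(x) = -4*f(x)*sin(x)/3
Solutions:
 f(x) = C1*cos(x)^(4/3)


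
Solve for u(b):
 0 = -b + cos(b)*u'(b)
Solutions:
 u(b) = C1 + Integral(b/cos(b), b)


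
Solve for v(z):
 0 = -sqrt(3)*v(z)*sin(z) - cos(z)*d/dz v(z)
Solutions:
 v(z) = C1*cos(z)^(sqrt(3))


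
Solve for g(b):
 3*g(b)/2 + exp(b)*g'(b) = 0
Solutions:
 g(b) = C1*exp(3*exp(-b)/2)


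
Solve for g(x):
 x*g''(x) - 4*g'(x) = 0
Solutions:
 g(x) = C1 + C2*x^5


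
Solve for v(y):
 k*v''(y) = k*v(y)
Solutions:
 v(y) = C1*exp(-y) + C2*exp(y)


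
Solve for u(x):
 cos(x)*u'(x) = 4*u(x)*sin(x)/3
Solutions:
 u(x) = C1/cos(x)^(4/3)


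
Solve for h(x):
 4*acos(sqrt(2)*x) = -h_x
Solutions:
 h(x) = C1 - 4*x*acos(sqrt(2)*x) + 2*sqrt(2)*sqrt(1 - 2*x^2)


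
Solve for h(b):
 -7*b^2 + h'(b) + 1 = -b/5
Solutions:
 h(b) = C1 + 7*b^3/3 - b^2/10 - b


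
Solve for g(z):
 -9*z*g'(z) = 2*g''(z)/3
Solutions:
 g(z) = C1 + C2*erf(3*sqrt(3)*z/2)


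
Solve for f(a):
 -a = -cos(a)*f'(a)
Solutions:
 f(a) = C1 + Integral(a/cos(a), a)


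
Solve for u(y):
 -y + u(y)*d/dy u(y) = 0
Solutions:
 u(y) = -sqrt(C1 + y^2)
 u(y) = sqrt(C1 + y^2)


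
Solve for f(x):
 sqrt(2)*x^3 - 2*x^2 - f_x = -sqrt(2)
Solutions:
 f(x) = C1 + sqrt(2)*x^4/4 - 2*x^3/3 + sqrt(2)*x


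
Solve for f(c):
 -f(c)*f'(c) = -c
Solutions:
 f(c) = -sqrt(C1 + c^2)
 f(c) = sqrt(C1 + c^2)


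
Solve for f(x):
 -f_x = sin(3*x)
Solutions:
 f(x) = C1 + cos(3*x)/3


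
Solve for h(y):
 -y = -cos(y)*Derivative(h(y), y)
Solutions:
 h(y) = C1 + Integral(y/cos(y), y)


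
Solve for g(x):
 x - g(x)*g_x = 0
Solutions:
 g(x) = -sqrt(C1 + x^2)
 g(x) = sqrt(C1 + x^2)


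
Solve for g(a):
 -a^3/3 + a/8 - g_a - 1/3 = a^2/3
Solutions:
 g(a) = C1 - a^4/12 - a^3/9 + a^2/16 - a/3


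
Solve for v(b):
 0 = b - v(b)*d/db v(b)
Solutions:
 v(b) = -sqrt(C1 + b^2)
 v(b) = sqrt(C1 + b^2)


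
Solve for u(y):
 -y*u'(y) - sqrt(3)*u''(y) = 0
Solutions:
 u(y) = C1 + C2*erf(sqrt(2)*3^(3/4)*y/6)


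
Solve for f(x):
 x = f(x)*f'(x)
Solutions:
 f(x) = -sqrt(C1 + x^2)
 f(x) = sqrt(C1 + x^2)


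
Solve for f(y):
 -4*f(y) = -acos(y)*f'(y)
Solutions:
 f(y) = C1*exp(4*Integral(1/acos(y), y))


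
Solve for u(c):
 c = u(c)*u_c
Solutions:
 u(c) = -sqrt(C1 + c^2)
 u(c) = sqrt(C1 + c^2)


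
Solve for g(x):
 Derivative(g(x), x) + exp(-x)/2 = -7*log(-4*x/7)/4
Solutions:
 g(x) = C1 - 7*x*log(-x)/4 + 7*x*(-2*log(2) + 1 + log(7))/4 + exp(-x)/2


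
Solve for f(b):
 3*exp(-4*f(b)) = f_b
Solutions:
 f(b) = log(-I*(C1 + 12*b)^(1/4))
 f(b) = log(I*(C1 + 12*b)^(1/4))
 f(b) = log(-(C1 + 12*b)^(1/4))
 f(b) = log(C1 + 12*b)/4


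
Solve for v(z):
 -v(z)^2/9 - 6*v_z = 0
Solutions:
 v(z) = 54/(C1 + z)


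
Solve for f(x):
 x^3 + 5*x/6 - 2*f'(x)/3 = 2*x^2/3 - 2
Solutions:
 f(x) = C1 + 3*x^4/8 - x^3/3 + 5*x^2/8 + 3*x


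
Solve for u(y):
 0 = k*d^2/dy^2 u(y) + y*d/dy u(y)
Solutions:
 u(y) = C1 + C2*sqrt(k)*erf(sqrt(2)*y*sqrt(1/k)/2)


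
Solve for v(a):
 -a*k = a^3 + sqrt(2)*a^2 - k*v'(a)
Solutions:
 v(a) = C1 + a^4/(4*k) + sqrt(2)*a^3/(3*k) + a^2/2


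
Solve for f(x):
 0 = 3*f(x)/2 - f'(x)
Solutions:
 f(x) = C1*exp(3*x/2)


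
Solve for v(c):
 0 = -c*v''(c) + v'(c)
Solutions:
 v(c) = C1 + C2*c^2


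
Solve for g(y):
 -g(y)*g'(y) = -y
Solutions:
 g(y) = -sqrt(C1 + y^2)
 g(y) = sqrt(C1 + y^2)


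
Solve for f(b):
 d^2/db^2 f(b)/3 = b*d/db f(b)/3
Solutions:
 f(b) = C1 + C2*erfi(sqrt(2)*b/2)


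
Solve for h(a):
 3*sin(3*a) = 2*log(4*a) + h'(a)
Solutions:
 h(a) = C1 - 2*a*log(a) - 4*a*log(2) + 2*a - cos(3*a)


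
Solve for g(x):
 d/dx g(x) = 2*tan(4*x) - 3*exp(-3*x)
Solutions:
 g(x) = C1 + log(tan(4*x)^2 + 1)/4 + exp(-3*x)


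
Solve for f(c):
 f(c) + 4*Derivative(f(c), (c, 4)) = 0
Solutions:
 f(c) = (C1*sin(c/2) + C2*cos(c/2))*exp(-c/2) + (C3*sin(c/2) + C4*cos(c/2))*exp(c/2)


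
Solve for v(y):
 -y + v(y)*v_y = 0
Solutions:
 v(y) = -sqrt(C1 + y^2)
 v(y) = sqrt(C1 + y^2)


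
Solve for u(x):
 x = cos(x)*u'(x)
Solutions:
 u(x) = C1 + Integral(x/cos(x), x)


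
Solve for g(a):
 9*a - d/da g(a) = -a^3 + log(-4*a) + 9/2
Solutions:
 g(a) = C1 + a^4/4 + 9*a^2/2 - a*log(-a) + a*(-7/2 - 2*log(2))


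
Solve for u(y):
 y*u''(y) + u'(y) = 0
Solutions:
 u(y) = C1 + C2*log(y)


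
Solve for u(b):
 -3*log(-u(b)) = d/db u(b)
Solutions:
 -li(-u(b)) = C1 - 3*b


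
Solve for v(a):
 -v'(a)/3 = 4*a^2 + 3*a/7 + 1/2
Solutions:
 v(a) = C1 - 4*a^3 - 9*a^2/14 - 3*a/2


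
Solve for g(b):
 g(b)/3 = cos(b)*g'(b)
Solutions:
 g(b) = C1*(sin(b) + 1)^(1/6)/(sin(b) - 1)^(1/6)


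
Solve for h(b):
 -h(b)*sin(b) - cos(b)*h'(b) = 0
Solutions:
 h(b) = C1*cos(b)


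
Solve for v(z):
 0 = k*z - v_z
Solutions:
 v(z) = C1 + k*z^2/2


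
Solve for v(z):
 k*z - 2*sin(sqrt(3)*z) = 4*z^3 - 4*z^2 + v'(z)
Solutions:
 v(z) = C1 + k*z^2/2 - z^4 + 4*z^3/3 + 2*sqrt(3)*cos(sqrt(3)*z)/3


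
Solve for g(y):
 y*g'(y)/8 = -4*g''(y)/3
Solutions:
 g(y) = C1 + C2*erf(sqrt(3)*y/8)


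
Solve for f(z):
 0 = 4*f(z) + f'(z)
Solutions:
 f(z) = C1*exp(-4*z)


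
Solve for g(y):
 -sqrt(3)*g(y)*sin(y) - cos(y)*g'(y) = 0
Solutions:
 g(y) = C1*cos(y)^(sqrt(3))


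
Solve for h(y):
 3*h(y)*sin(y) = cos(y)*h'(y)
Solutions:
 h(y) = C1/cos(y)^3


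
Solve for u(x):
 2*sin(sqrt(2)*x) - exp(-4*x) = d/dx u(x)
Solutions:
 u(x) = C1 - sqrt(2)*cos(sqrt(2)*x) + exp(-4*x)/4


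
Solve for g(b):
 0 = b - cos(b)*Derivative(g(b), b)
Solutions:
 g(b) = C1 + Integral(b/cos(b), b)


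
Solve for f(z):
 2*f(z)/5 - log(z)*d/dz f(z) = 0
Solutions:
 f(z) = C1*exp(2*li(z)/5)


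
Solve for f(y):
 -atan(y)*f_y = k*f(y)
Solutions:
 f(y) = C1*exp(-k*Integral(1/atan(y), y))


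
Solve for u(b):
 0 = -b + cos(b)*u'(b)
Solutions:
 u(b) = C1 + Integral(b/cos(b), b)


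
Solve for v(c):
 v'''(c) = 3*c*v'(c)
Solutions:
 v(c) = C1 + Integral(C2*airyai(3^(1/3)*c) + C3*airybi(3^(1/3)*c), c)


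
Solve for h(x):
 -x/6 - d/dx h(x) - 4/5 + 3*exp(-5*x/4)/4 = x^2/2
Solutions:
 h(x) = C1 - x^3/6 - x^2/12 - 4*x/5 - 3*exp(-5*x/4)/5


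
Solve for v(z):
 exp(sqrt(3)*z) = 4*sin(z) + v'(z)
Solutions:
 v(z) = C1 + sqrt(3)*exp(sqrt(3)*z)/3 + 4*cos(z)


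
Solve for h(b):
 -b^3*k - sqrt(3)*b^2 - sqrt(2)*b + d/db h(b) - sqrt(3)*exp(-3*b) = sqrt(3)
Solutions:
 h(b) = C1 + b^4*k/4 + sqrt(3)*b^3/3 + sqrt(2)*b^2/2 + sqrt(3)*b - sqrt(3)*exp(-3*b)/3


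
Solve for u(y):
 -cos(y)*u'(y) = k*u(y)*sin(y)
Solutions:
 u(y) = C1*exp(k*log(cos(y)))


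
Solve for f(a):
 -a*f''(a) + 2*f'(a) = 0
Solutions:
 f(a) = C1 + C2*a^3


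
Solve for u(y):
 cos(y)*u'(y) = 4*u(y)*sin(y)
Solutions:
 u(y) = C1/cos(y)^4


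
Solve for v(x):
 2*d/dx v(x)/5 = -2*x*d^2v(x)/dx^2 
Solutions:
 v(x) = C1 + C2*x^(4/5)


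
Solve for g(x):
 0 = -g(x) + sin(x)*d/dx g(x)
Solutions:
 g(x) = C1*sqrt(cos(x) - 1)/sqrt(cos(x) + 1)


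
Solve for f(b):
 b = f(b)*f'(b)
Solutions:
 f(b) = -sqrt(C1 + b^2)
 f(b) = sqrt(C1 + b^2)


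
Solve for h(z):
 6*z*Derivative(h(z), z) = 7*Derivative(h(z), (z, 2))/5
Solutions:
 h(z) = C1 + C2*erfi(sqrt(105)*z/7)


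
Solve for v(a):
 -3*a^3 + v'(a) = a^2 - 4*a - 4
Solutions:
 v(a) = C1 + 3*a^4/4 + a^3/3 - 2*a^2 - 4*a


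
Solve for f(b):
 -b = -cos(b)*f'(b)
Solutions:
 f(b) = C1 + Integral(b/cos(b), b)


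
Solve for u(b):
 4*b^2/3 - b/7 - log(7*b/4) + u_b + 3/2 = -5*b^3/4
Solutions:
 u(b) = C1 - 5*b^4/16 - 4*b^3/9 + b^2/14 + b*log(b) - 5*b/2 + b*log(7/4)


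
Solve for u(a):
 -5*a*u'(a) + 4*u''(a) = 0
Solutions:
 u(a) = C1 + C2*erfi(sqrt(10)*a/4)


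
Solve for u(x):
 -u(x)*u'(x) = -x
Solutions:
 u(x) = -sqrt(C1 + x^2)
 u(x) = sqrt(C1 + x^2)


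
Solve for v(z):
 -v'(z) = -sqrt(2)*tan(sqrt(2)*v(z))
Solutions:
 v(z) = sqrt(2)*(pi - asin(C1*exp(2*z)))/2
 v(z) = sqrt(2)*asin(C1*exp(2*z))/2


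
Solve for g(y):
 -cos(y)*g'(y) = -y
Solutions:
 g(y) = C1 + Integral(y/cos(y), y)


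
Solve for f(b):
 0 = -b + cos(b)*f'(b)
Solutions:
 f(b) = C1 + Integral(b/cos(b), b)


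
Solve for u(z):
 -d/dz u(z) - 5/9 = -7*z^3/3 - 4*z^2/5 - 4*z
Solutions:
 u(z) = C1 + 7*z^4/12 + 4*z^3/15 + 2*z^2 - 5*z/9


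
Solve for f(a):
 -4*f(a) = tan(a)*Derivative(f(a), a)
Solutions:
 f(a) = C1/sin(a)^4


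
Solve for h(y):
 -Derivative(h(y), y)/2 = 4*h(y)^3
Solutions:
 h(y) = -sqrt(2)*sqrt(-1/(C1 - 8*y))/2
 h(y) = sqrt(2)*sqrt(-1/(C1 - 8*y))/2


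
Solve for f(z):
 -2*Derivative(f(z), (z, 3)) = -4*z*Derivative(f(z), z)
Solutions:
 f(z) = C1 + Integral(C2*airyai(2^(1/3)*z) + C3*airybi(2^(1/3)*z), z)


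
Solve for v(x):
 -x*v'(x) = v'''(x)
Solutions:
 v(x) = C1 + Integral(C2*airyai(-x) + C3*airybi(-x), x)


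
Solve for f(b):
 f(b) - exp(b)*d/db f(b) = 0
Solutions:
 f(b) = C1*exp(-exp(-b))


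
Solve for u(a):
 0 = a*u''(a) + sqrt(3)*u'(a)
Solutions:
 u(a) = C1 + C2*a^(1 - sqrt(3))


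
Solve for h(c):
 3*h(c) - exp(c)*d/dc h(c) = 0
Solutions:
 h(c) = C1*exp(-3*exp(-c))


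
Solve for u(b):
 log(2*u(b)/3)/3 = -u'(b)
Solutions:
 3*Integral(1/(log(_y) - log(3) + log(2)), (_y, u(b))) = C1 - b


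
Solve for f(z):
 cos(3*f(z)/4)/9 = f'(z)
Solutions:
 -z/9 - 2*log(sin(3*f(z)/4) - 1)/3 + 2*log(sin(3*f(z)/4) + 1)/3 = C1


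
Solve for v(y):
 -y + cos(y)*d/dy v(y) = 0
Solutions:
 v(y) = C1 + Integral(y/cos(y), y)


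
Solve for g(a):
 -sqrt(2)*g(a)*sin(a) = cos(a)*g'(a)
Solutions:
 g(a) = C1*cos(a)^(sqrt(2))


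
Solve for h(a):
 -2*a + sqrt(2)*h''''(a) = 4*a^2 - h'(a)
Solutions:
 h(a) = C1 + C4*exp(-2^(5/6)*a/2) + 4*a^3/3 + a^2 + (C2*sin(2^(5/6)*sqrt(3)*a/4) + C3*cos(2^(5/6)*sqrt(3)*a/4))*exp(2^(5/6)*a/4)


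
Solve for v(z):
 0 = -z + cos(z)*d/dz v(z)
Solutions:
 v(z) = C1 + Integral(z/cos(z), z)


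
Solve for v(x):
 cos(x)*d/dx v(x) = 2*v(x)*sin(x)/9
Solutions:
 v(x) = C1/cos(x)^(2/9)


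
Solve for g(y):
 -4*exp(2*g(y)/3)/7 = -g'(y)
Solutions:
 g(y) = 3*log(-sqrt(-1/(C1 + 4*y))) - 3*log(2) + 3*log(42)/2
 g(y) = 3*log(-1/(C1 + 4*y))/2 - 3*log(2) + 3*log(42)/2


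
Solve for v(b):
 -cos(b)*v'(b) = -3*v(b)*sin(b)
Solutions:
 v(b) = C1/cos(b)^3


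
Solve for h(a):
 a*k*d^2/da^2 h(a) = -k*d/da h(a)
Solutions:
 h(a) = C1 + C2*log(a)


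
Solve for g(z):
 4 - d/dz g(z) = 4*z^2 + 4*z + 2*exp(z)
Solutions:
 g(z) = C1 - 4*z^3/3 - 2*z^2 + 4*z - 2*exp(z)


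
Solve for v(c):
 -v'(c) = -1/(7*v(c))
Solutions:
 v(c) = -sqrt(C1 + 14*c)/7
 v(c) = sqrt(C1 + 14*c)/7


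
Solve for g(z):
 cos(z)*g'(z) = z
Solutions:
 g(z) = C1 + Integral(z/cos(z), z)


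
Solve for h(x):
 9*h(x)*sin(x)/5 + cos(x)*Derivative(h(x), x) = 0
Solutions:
 h(x) = C1*cos(x)^(9/5)


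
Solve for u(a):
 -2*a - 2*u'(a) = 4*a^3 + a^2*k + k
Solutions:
 u(a) = C1 - a^4/2 - a^3*k/6 - a^2/2 - a*k/2


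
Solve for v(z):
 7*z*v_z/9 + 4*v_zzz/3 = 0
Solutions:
 v(z) = C1 + Integral(C2*airyai(-126^(1/3)*z/6) + C3*airybi(-126^(1/3)*z/6), z)


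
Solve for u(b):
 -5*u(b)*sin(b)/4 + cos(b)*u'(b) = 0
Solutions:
 u(b) = C1/cos(b)^(5/4)


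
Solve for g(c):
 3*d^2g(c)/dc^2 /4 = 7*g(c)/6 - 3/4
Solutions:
 g(c) = C1*exp(-sqrt(14)*c/3) + C2*exp(sqrt(14)*c/3) + 9/14


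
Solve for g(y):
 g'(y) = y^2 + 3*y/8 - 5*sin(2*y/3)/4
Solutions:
 g(y) = C1 + y^3/3 + 3*y^2/16 + 15*cos(2*y/3)/8


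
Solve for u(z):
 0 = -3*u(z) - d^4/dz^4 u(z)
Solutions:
 u(z) = (C1*sin(sqrt(2)*3^(1/4)*z/2) + C2*cos(sqrt(2)*3^(1/4)*z/2))*exp(-sqrt(2)*3^(1/4)*z/2) + (C3*sin(sqrt(2)*3^(1/4)*z/2) + C4*cos(sqrt(2)*3^(1/4)*z/2))*exp(sqrt(2)*3^(1/4)*z/2)


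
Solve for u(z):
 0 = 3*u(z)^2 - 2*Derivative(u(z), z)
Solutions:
 u(z) = -2/(C1 + 3*z)


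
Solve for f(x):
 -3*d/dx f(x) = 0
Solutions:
 f(x) = C1


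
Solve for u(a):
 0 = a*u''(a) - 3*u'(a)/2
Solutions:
 u(a) = C1 + C2*a^(5/2)


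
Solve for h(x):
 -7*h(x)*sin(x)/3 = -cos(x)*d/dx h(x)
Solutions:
 h(x) = C1/cos(x)^(7/3)


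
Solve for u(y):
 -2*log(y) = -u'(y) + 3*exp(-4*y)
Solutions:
 u(y) = C1 + 2*y*log(y) - 2*y - 3*exp(-4*y)/4


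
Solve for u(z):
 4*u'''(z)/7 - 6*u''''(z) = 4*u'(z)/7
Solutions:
 u(z) = C1 + C2*exp(z*(4/(63*sqrt(35673) + 11899)^(1/3) + 4 + (63*sqrt(35673) + 11899)^(1/3))/126)*sin(sqrt(3)*z*(-(63*sqrt(35673) + 11899)^(1/3) + 4/(63*sqrt(35673) + 11899)^(1/3))/126) + C3*exp(z*(4/(63*sqrt(35673) + 11899)^(1/3) + 4 + (63*sqrt(35673) + 11899)^(1/3))/126)*cos(sqrt(3)*z*(-(63*sqrt(35673) + 11899)^(1/3) + 4/(63*sqrt(35673) + 11899)^(1/3))/126) + C4*exp(z*(-(63*sqrt(35673) + 11899)^(1/3) - 4/(63*sqrt(35673) + 11899)^(1/3) + 2)/63)


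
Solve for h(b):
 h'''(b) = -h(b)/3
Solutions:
 h(b) = C3*exp(-3^(2/3)*b/3) + (C1*sin(3^(1/6)*b/2) + C2*cos(3^(1/6)*b/2))*exp(3^(2/3)*b/6)


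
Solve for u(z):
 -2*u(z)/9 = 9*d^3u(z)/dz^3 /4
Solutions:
 u(z) = C3*exp(-2*3^(2/3)*z/9) + (C1*sin(3^(1/6)*z/3) + C2*cos(3^(1/6)*z/3))*exp(3^(2/3)*z/9)


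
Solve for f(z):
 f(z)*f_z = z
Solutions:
 f(z) = -sqrt(C1 + z^2)
 f(z) = sqrt(C1 + z^2)


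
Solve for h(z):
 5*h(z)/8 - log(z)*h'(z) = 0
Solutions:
 h(z) = C1*exp(5*li(z)/8)


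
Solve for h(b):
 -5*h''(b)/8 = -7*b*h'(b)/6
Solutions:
 h(b) = C1 + C2*erfi(sqrt(210)*b/15)


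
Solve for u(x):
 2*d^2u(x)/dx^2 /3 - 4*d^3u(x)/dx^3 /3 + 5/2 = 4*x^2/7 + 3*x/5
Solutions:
 u(x) = C1 + C2*x + C3*exp(x/2) + x^4/14 + 101*x^3/140 + 687*x^2/280


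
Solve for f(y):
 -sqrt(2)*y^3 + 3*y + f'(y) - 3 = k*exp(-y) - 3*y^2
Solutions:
 f(y) = C1 - k*exp(-y) + sqrt(2)*y^4/4 - y^3 - 3*y^2/2 + 3*y


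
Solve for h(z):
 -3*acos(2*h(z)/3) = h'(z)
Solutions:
 Integral(1/acos(2*_y/3), (_y, h(z))) = C1 - 3*z


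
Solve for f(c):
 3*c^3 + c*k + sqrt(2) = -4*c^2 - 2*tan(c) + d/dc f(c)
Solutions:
 f(c) = C1 + 3*c^4/4 + 4*c^3/3 + c^2*k/2 + sqrt(2)*c - 2*log(cos(c))


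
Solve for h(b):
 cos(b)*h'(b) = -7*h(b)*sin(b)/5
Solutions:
 h(b) = C1*cos(b)^(7/5)


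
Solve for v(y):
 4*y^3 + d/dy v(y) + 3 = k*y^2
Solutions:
 v(y) = C1 + k*y^3/3 - y^4 - 3*y


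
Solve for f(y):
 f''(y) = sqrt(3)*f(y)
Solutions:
 f(y) = C1*exp(-3^(1/4)*y) + C2*exp(3^(1/4)*y)


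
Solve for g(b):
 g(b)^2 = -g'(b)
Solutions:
 g(b) = 1/(C1 + b)


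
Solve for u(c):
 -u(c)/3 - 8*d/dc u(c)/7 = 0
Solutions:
 u(c) = C1*exp(-7*c/24)


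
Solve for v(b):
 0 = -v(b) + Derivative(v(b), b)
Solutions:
 v(b) = C1*exp(b)


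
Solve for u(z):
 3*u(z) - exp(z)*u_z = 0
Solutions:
 u(z) = C1*exp(-3*exp(-z))


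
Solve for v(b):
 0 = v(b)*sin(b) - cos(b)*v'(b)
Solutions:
 v(b) = C1/cos(b)


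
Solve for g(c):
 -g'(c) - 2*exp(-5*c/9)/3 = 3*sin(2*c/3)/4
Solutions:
 g(c) = C1 + 9*cos(2*c/3)/8 + 6*exp(-5*c/9)/5


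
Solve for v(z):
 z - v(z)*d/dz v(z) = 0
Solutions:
 v(z) = -sqrt(C1 + z^2)
 v(z) = sqrt(C1 + z^2)


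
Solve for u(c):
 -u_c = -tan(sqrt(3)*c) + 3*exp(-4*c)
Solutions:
 u(c) = C1 + sqrt(3)*log(tan(sqrt(3)*c)^2 + 1)/6 + 3*exp(-4*c)/4


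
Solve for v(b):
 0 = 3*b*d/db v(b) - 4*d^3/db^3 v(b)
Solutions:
 v(b) = C1 + Integral(C2*airyai(6^(1/3)*b/2) + C3*airybi(6^(1/3)*b/2), b)


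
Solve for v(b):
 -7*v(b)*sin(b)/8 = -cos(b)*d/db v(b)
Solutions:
 v(b) = C1/cos(b)^(7/8)


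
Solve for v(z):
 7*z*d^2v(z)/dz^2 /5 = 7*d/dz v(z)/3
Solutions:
 v(z) = C1 + C2*z^(8/3)


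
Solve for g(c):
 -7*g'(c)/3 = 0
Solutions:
 g(c) = C1


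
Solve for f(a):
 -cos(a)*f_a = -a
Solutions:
 f(a) = C1 + Integral(a/cos(a), a)


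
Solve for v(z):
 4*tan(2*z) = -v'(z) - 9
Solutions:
 v(z) = C1 - 9*z + 2*log(cos(2*z))


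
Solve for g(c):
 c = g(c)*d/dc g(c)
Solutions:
 g(c) = -sqrt(C1 + c^2)
 g(c) = sqrt(C1 + c^2)


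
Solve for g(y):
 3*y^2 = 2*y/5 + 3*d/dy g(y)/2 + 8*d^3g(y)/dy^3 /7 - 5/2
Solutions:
 g(y) = C1 + C2*sin(sqrt(21)*y/4) + C3*cos(sqrt(21)*y/4) + 2*y^3/3 - 2*y^2/15 - 29*y/21


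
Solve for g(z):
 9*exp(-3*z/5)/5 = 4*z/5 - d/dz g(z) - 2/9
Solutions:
 g(z) = C1 + 2*z^2/5 - 2*z/9 + 3*exp(-3*z/5)


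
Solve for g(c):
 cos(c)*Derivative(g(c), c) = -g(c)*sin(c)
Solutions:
 g(c) = C1*cos(c)


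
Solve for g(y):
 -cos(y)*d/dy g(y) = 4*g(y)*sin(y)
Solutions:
 g(y) = C1*cos(y)^4


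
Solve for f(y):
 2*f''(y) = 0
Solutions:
 f(y) = C1 + C2*y


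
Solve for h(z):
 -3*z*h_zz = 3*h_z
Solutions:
 h(z) = C1 + C2*log(z)


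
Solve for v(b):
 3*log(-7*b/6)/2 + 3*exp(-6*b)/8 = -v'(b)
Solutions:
 v(b) = C1 - 3*b*log(-b)/2 + 3*b*(-log(7) + 1 + log(6))/2 + exp(-6*b)/16


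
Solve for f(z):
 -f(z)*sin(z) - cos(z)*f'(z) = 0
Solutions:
 f(z) = C1*cos(z)


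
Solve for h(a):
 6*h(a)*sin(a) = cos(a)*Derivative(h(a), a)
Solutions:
 h(a) = C1/cos(a)^6


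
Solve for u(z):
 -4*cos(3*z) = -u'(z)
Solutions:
 u(z) = C1 + 4*sin(3*z)/3


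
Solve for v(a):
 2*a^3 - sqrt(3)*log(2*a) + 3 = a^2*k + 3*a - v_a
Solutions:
 v(a) = C1 - a^4/2 + a^3*k/3 + 3*a^2/2 + sqrt(3)*a*log(a) - 3*a - sqrt(3)*a + sqrt(3)*a*log(2)


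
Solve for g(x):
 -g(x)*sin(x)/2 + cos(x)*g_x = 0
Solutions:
 g(x) = C1/sqrt(cos(x))


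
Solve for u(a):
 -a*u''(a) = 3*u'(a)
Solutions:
 u(a) = C1 + C2/a^2


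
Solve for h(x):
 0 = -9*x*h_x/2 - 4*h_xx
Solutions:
 h(x) = C1 + C2*erf(3*x/4)


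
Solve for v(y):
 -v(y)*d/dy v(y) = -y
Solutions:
 v(y) = -sqrt(C1 + y^2)
 v(y) = sqrt(C1 + y^2)


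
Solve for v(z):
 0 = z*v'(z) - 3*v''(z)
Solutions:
 v(z) = C1 + C2*erfi(sqrt(6)*z/6)


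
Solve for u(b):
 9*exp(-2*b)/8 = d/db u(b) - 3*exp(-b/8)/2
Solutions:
 u(b) = C1 - 9*exp(-2*b)/16 - 12*exp(-b/8)


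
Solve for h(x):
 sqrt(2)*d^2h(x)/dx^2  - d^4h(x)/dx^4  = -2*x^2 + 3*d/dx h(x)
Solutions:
 h(x) = C1 + C2*exp(3^(1/3)*x*(2*2^(5/6)*3^(1/3)/(sqrt(3)*sqrt(243 - 8*sqrt(2)) + 27)^(1/3) + 2^(2/3)*(sqrt(3)*sqrt(243 - 8*sqrt(2)) + 27)^(1/3))/12)*sin(3^(1/6)*x*(-6*2^(5/6)/(sqrt(3)*sqrt(243 - 8*sqrt(2)) + 27)^(1/3) + 6^(2/3)*(sqrt(3)*sqrt(243 - 8*sqrt(2)) + 27)^(1/3))/12) + C3*exp(3^(1/3)*x*(2*2^(5/6)*3^(1/3)/(sqrt(3)*sqrt(243 - 8*sqrt(2)) + 27)^(1/3) + 2^(2/3)*(sqrt(3)*sqrt(243 - 8*sqrt(2)) + 27)^(1/3))/12)*cos(3^(1/6)*x*(-6*2^(5/6)/(sqrt(3)*sqrt(243 - 8*sqrt(2)) + 27)^(1/3) + 6^(2/3)*(sqrt(3)*sqrt(243 - 8*sqrt(2)) + 27)^(1/3))/12) + C4*exp(-3^(1/3)*x*(2*2^(5/6)*3^(1/3)/(sqrt(3)*sqrt(243 - 8*sqrt(2)) + 27)^(1/3) + 2^(2/3)*(sqrt(3)*sqrt(243 - 8*sqrt(2)) + 27)^(1/3))/6) + 2*x^3/9 + 2*sqrt(2)*x^2/9 + 8*x/27


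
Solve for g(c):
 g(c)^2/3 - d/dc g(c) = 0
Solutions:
 g(c) = -3/(C1 + c)


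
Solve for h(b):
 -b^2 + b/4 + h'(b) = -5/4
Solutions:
 h(b) = C1 + b^3/3 - b^2/8 - 5*b/4


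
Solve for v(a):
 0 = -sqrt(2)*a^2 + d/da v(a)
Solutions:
 v(a) = C1 + sqrt(2)*a^3/3


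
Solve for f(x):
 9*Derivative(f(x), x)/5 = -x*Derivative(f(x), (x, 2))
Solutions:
 f(x) = C1 + C2/x^(4/5)


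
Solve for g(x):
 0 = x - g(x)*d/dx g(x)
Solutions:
 g(x) = -sqrt(C1 + x^2)
 g(x) = sqrt(C1 + x^2)


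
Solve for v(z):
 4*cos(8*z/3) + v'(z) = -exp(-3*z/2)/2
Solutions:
 v(z) = C1 - 3*sin(8*z/3)/2 + exp(-3*z/2)/3


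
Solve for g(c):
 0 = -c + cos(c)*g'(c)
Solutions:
 g(c) = C1 + Integral(c/cos(c), c)


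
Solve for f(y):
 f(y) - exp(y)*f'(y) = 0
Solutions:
 f(y) = C1*exp(-exp(-y))


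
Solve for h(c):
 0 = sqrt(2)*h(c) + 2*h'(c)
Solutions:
 h(c) = C1*exp(-sqrt(2)*c/2)


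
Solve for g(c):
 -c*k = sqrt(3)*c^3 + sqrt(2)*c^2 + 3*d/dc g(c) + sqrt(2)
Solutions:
 g(c) = C1 - sqrt(3)*c^4/12 - sqrt(2)*c^3/9 - c^2*k/6 - sqrt(2)*c/3


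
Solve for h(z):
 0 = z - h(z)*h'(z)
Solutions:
 h(z) = -sqrt(C1 + z^2)
 h(z) = sqrt(C1 + z^2)


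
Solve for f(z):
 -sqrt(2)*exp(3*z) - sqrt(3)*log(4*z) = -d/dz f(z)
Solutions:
 f(z) = C1 + sqrt(3)*z*log(z) + sqrt(3)*z*(-1 + 2*log(2)) + sqrt(2)*exp(3*z)/3


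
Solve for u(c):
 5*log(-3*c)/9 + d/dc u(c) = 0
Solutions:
 u(c) = C1 - 5*c*log(-c)/9 + 5*c*(1 - log(3))/9


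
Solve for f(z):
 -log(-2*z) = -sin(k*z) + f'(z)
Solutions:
 f(z) = C1 - z*log(-z) - z*log(2) + z + Piecewise((-cos(k*z)/k, Ne(k, 0)), (0, True))


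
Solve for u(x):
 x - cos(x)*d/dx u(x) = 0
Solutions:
 u(x) = C1 + Integral(x/cos(x), x)


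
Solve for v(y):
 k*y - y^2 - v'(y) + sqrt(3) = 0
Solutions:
 v(y) = C1 + k*y^2/2 - y^3/3 + sqrt(3)*y


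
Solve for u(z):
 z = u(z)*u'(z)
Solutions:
 u(z) = -sqrt(C1 + z^2)
 u(z) = sqrt(C1 + z^2)


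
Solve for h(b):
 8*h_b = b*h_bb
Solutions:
 h(b) = C1 + C2*b^9


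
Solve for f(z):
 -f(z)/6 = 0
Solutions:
 f(z) = 0


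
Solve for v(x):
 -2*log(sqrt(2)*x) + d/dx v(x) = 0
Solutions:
 v(x) = C1 + 2*x*log(x) - 2*x + x*log(2)


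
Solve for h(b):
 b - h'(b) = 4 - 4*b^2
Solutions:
 h(b) = C1 + 4*b^3/3 + b^2/2 - 4*b


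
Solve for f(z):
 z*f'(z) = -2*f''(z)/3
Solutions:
 f(z) = C1 + C2*erf(sqrt(3)*z/2)


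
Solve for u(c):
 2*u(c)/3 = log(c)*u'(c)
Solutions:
 u(c) = C1*exp(2*li(c)/3)


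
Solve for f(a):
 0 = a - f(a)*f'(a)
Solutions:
 f(a) = -sqrt(C1 + a^2)
 f(a) = sqrt(C1 + a^2)


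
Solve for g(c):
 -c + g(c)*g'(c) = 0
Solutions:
 g(c) = -sqrt(C1 + c^2)
 g(c) = sqrt(C1 + c^2)


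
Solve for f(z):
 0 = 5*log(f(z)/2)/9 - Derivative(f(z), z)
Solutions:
 9*Integral(1/(-log(_y) + log(2)), (_y, f(z)))/5 = C1 - z


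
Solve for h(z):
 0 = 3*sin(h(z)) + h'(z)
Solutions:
 h(z) = -acos((-C1 - exp(6*z))/(C1 - exp(6*z))) + 2*pi
 h(z) = acos((-C1 - exp(6*z))/(C1 - exp(6*z)))


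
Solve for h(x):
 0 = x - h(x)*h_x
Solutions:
 h(x) = -sqrt(C1 + x^2)
 h(x) = sqrt(C1 + x^2)


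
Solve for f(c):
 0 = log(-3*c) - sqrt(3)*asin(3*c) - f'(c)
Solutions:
 f(c) = C1 + c*log(-c) - c + c*log(3) - sqrt(3)*(c*asin(3*c) + sqrt(1 - 9*c^2)/3)


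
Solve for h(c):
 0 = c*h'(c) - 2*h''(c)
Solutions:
 h(c) = C1 + C2*erfi(c/2)


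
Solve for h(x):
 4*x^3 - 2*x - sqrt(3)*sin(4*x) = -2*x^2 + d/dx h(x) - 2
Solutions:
 h(x) = C1 + x^4 + 2*x^3/3 - x^2 + 2*x + sqrt(3)*cos(4*x)/4


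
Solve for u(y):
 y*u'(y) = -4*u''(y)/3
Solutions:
 u(y) = C1 + C2*erf(sqrt(6)*y/4)


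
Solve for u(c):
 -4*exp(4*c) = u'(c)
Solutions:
 u(c) = C1 - exp(4*c)


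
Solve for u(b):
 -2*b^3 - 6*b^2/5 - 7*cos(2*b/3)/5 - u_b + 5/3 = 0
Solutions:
 u(b) = C1 - b^4/2 - 2*b^3/5 + 5*b/3 - 21*sin(2*b/3)/10


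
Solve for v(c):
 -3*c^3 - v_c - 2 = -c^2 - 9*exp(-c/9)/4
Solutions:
 v(c) = C1 - 3*c^4/4 + c^3/3 - 2*c - 81*exp(-c/9)/4


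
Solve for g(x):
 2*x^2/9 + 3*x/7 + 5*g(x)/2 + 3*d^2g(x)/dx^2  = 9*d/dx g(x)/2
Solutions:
 g(x) = -4*x^2/45 - 86*x/175 + (C1*sin(sqrt(39)*x/12) + C2*cos(sqrt(39)*x/12))*exp(3*x/4) - 1762/2625


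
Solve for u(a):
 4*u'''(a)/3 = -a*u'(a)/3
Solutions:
 u(a) = C1 + Integral(C2*airyai(-2^(1/3)*a/2) + C3*airybi(-2^(1/3)*a/2), a)


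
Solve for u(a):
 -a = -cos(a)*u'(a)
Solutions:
 u(a) = C1 + Integral(a/cos(a), a)


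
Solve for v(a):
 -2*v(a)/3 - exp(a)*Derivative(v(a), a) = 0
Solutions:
 v(a) = C1*exp(2*exp(-a)/3)


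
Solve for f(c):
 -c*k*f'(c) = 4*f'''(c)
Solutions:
 f(c) = C1 + Integral(C2*airyai(2^(1/3)*c*(-k)^(1/3)/2) + C3*airybi(2^(1/3)*c*(-k)^(1/3)/2), c)


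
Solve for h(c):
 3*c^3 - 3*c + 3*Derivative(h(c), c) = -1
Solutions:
 h(c) = C1 - c^4/4 + c^2/2 - c/3


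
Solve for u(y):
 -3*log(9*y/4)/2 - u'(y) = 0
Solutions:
 u(y) = C1 - 3*y*log(y)/2 - 3*y*log(3) + 3*y/2 + 3*y*log(2)


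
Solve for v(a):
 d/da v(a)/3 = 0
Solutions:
 v(a) = C1


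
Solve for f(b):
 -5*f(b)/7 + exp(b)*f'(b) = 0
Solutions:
 f(b) = C1*exp(-5*exp(-b)/7)


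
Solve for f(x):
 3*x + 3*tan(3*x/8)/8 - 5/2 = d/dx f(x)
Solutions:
 f(x) = C1 + 3*x^2/2 - 5*x/2 - log(cos(3*x/8))


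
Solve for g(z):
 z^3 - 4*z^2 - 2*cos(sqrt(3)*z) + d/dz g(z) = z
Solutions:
 g(z) = C1 - z^4/4 + 4*z^3/3 + z^2/2 + 2*sqrt(3)*sin(sqrt(3)*z)/3


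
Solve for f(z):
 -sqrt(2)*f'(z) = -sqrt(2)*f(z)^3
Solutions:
 f(z) = -sqrt(2)*sqrt(-1/(C1 + z))/2
 f(z) = sqrt(2)*sqrt(-1/(C1 + z))/2


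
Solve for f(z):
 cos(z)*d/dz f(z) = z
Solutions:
 f(z) = C1 + Integral(z/cos(z), z)


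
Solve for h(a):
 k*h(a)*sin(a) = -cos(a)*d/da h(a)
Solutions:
 h(a) = C1*exp(k*log(cos(a)))


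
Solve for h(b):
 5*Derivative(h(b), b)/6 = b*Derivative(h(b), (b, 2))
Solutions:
 h(b) = C1 + C2*b^(11/6)


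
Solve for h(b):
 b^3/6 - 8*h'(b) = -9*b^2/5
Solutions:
 h(b) = C1 + b^4/192 + 3*b^3/40


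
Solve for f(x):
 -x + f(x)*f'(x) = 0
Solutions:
 f(x) = -sqrt(C1 + x^2)
 f(x) = sqrt(C1 + x^2)


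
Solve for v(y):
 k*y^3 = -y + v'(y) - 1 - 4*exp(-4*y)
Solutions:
 v(y) = C1 + k*y^4/4 + y^2/2 + y - exp(-4*y)


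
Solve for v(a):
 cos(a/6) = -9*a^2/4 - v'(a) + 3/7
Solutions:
 v(a) = C1 - 3*a^3/4 + 3*a/7 - 6*sin(a/6)


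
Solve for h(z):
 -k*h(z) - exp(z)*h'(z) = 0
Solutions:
 h(z) = C1*exp(k*exp(-z))


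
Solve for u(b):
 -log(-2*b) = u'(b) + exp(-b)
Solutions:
 u(b) = C1 - b*log(-b) + b*(1 - log(2)) + exp(-b)


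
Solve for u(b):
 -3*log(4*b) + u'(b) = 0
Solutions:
 u(b) = C1 + 3*b*log(b) - 3*b + b*log(64)


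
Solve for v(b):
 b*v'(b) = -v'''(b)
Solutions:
 v(b) = C1 + Integral(C2*airyai(-b) + C3*airybi(-b), b)


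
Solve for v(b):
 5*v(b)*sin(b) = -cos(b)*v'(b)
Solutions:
 v(b) = C1*cos(b)^5


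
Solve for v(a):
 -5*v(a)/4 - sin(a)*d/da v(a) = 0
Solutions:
 v(a) = C1*(cos(a) + 1)^(5/8)/(cos(a) - 1)^(5/8)


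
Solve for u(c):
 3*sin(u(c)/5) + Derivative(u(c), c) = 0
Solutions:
 3*c + 5*log(cos(u(c)/5) - 1)/2 - 5*log(cos(u(c)/5) + 1)/2 = C1


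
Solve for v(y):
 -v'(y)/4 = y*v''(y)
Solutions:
 v(y) = C1 + C2*y^(3/4)


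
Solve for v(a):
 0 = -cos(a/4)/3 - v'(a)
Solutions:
 v(a) = C1 - 4*sin(a/4)/3


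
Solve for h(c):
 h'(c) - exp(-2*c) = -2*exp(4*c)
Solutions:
 h(c) = C1 - exp(4*c)/2 - exp(-2*c)/2


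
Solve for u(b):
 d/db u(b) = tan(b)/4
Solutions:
 u(b) = C1 - log(cos(b))/4


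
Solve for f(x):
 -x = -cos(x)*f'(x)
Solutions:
 f(x) = C1 + Integral(x/cos(x), x)


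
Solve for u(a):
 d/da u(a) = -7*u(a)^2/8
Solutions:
 u(a) = 8/(C1 + 7*a)


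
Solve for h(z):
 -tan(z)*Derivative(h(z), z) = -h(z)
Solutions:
 h(z) = C1*sin(z)


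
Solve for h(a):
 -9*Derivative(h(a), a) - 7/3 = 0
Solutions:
 h(a) = C1 - 7*a/27


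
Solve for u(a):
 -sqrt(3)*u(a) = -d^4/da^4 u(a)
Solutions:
 u(a) = C1*exp(-3^(1/8)*a) + C2*exp(3^(1/8)*a) + C3*sin(3^(1/8)*a) + C4*cos(3^(1/8)*a)
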